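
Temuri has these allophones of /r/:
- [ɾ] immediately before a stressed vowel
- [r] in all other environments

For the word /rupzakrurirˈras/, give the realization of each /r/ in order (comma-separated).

Occurrence 1 (position 1): no conditioning environment matches → elsewhere allophone [r].
Occurrence 2 (position 7): no conditioning environment matches → elsewhere allophone [r].
Occurrence 3 (position 9): no conditioning environment matches → elsewhere allophone [r].
Occurrence 4 (position 11): no conditioning environment matches → elsewhere allophone [r].
Occurrence 5 (position 12): immediately before a stressed vowel → [ɾ].

[r], [r], [r], [r], [ɾ]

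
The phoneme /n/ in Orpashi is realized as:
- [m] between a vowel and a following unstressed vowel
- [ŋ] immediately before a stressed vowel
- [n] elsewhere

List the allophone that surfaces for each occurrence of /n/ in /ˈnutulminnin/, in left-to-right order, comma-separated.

[ŋ], [n], [n], [n]

Occurrence 1 (position 1): immediately before a stressed vowel → [ŋ].
Occurrence 2 (position 8): no conditioning environment matches → elsewhere allophone [n].
Occurrence 3 (position 9): no conditioning environment matches → elsewhere allophone [n].
Occurrence 4 (position 11): no conditioning environment matches → elsewhere allophone [n].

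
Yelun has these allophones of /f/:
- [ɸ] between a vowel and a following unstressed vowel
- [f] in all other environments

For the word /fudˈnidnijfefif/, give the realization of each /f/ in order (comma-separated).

[f], [f], [ɸ], [f]

Occurrence 1 (position 1): no conditioning environment matches → elsewhere allophone [f].
Occurrence 2 (position 10): no conditioning environment matches → elsewhere allophone [f].
Occurrence 3 (position 12): between a vowel and a following unstressed vowel → [ɸ].
Occurrence 4 (position 14): no conditioning environment matches → elsewhere allophone [f].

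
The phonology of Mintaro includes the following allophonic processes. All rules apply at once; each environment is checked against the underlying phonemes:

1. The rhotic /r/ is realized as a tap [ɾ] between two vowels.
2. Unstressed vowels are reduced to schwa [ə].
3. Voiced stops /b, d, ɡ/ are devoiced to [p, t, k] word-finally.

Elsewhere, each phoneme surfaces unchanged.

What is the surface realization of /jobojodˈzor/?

/j/ — not in any rule's target class → [j].
/o/ (between /j/ and /b/): in an unstressed syllable, so rule 2 applies → [ə].
/b/ (between /o/ and /o/) fails the environment for rule 3, so it stays [b].
/o/ (between /b/ and /j/): in an unstressed syllable, so rule 2 applies → [ə].
/j/ — not in any rule's target class → [j].
/o/ — between /j/ and /d/, in an unstressed syllable — surfaces as [ə] (rule 2).
/d/ (between /o/ and /z/) is in the target of rule 3 but the environment (word-finally) is not met → [d].
/z/ (between /d/ and /o/) is unaffected → [z].
/o/ (between /z/ and /r/) is in the target of rule 2 but the environment (in an unstressed syllable) is not met → [o].
/r/ (word-final) is in the target of rule 1 but the environment (between two vowels) is not met → [r].

[jəbəjədˈzor]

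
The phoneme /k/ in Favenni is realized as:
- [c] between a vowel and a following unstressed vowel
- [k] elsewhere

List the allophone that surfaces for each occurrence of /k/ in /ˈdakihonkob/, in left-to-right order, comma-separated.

Occurrence 1 (position 3): between a vowel and a following unstressed vowel → [c].
Occurrence 2 (position 8): no conditioning environment matches → elsewhere allophone [k].

[c], [k]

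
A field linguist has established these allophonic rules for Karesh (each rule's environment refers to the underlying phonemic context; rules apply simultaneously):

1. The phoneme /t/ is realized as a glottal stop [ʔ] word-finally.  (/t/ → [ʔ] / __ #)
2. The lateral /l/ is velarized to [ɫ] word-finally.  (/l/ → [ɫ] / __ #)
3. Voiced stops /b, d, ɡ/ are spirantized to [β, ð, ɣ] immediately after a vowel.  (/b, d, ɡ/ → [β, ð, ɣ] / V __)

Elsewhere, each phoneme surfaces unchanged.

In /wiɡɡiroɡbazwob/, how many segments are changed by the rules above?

3

Segments that undergo a rule: /ɡ/ → [ɣ] (rule 3); /ɡ/ → [ɣ] (rule 3); /b/ → [β] (rule 3).
All other segments surface unchanged.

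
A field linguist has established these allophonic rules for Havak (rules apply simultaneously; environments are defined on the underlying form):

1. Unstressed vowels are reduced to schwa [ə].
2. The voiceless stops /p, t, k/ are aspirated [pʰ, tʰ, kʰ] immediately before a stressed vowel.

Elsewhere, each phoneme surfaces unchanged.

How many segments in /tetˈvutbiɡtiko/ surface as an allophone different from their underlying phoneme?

Segments that undergo a rule: /e/ → [ə] (rule 1); /i/ → [ə] (rule 1); /i/ → [ə] (rule 1); /o/ → [ə] (rule 1).
All other segments surface unchanged.

4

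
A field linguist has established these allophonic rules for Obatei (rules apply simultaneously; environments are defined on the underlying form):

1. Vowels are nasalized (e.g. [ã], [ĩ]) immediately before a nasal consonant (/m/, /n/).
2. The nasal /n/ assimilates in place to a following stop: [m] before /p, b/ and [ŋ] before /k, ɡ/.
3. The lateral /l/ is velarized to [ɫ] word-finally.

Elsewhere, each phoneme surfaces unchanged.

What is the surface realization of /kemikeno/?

/k/ (word-initial): no rule targets it → [k].
/e/ meets the environment for rule 1 (before a nasal consonant) → [ẽ].
/m/ (between /e/ and /i/) is unaffected → [m].
/i/ (between /m/ and /k/) fails the environment for rule 1, so it stays [i].
/k/ (between /i/ and /e/) is unaffected → [k].
/e/ (between /k/ and /n/) occurs before a nasal consonant → [ẽ] by rule 1.
/n/ (between /e/ and /o/) is in the target of rule 2 but the environment (before a labial or velar stop) is not met → [n].
/o/ — word-final; rule 1 does not apply here → [o].

[kẽmikẽno]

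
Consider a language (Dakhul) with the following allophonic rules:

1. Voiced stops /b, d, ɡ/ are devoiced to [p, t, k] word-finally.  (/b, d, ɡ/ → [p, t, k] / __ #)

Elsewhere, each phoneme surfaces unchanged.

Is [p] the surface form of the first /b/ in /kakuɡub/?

/b/ (word-final) occurs word-finally → [p] by rule 1.
The actual realization is [p], which matches [p].

Yes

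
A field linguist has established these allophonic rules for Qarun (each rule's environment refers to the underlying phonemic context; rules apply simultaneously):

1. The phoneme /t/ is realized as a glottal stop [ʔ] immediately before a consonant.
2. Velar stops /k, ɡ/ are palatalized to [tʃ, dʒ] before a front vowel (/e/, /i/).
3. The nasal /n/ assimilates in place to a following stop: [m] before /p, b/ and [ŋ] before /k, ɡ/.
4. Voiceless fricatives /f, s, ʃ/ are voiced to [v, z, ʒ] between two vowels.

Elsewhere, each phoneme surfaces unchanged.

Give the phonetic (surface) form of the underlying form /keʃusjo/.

/k/ (word-initial) occurs before a front vowel → [tʃ] by rule 2.
/e/ stays [e].
/ʃ/ (between /e/ and /u/) occurs between two vowels → [ʒ] by rule 4.
/u/ — not in any rule's target class → [u].
/s/ (between /u/ and /j/) fails the environment for rule 4, so it stays [s].
/j/ — not in any rule's target class → [j].
/o/ (word-final): no rule targets it → [o].

[tʃeʒusjo]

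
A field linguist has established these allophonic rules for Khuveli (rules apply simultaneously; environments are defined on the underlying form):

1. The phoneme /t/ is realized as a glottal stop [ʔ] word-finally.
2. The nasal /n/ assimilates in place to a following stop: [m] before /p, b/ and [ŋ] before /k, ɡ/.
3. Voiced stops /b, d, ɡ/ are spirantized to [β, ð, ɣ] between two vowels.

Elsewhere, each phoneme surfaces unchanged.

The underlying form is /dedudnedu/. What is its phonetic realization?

[deðudneðu]

/d/ (word-initial) fails the environment for rule 3, so it stays [d].
/e/ stays [e].
Rule 3 applies to /d/ (between /e/ and /u/: between two vowels) → [ð].
/u/ stays [u].
/d/ (between /u/ and /n/): rule 3 targets it, but not between two vowels → unchanged [d].
/n/ (between /d/ and /e/): rule 2 targets it, but not before a labial or velar stop → unchanged [n].
/e/ (between /n/ and /d/): no rule targets it → [e].
/d/ — between /e/ and /u/, between two vowels — surfaces as [ð] (rule 3).
/u/ (word-final) is unaffected → [u].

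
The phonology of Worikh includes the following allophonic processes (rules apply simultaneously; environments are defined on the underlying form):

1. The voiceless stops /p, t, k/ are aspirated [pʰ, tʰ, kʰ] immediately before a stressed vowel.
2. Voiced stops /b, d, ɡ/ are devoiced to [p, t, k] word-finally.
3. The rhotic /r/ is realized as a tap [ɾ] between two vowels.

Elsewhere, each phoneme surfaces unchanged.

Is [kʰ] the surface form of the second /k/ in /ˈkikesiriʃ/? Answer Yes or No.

No

/k/ (between /i/ and /e/) fails the environment for rule 1, so it stays [k].
The actual realization is [k], not [kʰ].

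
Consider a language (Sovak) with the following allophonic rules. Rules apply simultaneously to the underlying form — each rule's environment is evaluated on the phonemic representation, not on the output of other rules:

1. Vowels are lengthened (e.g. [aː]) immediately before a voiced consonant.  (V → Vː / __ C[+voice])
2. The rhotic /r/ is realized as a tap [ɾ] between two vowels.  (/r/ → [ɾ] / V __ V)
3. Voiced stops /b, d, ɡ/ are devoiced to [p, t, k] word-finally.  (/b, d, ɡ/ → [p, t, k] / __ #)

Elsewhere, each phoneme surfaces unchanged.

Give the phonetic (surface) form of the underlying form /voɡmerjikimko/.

/v/ (word-initial): no rule targets it → [v].
Rule 1 applies to /o/ (between /v/ and /ɡ/: before a voiced consonant) → [oː].
/ɡ/ (between /o/ and /m/) is in the target of rule 3 but the environment (word-finally) is not met → [ɡ].
/m/ (between /ɡ/ and /e/): no rule targets it → [m].
/e/ (between /m/ and /r/): before a voiced consonant, so rule 1 applies → [eː].
/r/ (between /e/ and /j/): rule 2 targets it, but not between two vowels → unchanged [r].
/j/ stays [j].
/i/ (between /j/ and /k/): rule 1 targets it, but not before a voiced consonant → unchanged [i].
/k/ (between /i/ and /i/): no rule targets it → [k].
/i/ (between /k/ and /m/): before a voiced consonant, so rule 1 applies → [iː].
/m/ (between /i/ and /k/) is unaffected → [m].
/k/ (between /m/ and /o/) is unaffected → [k].
/o/ — word-final; rule 1 does not apply here → [o].

[voːɡmeːrjikiːmko]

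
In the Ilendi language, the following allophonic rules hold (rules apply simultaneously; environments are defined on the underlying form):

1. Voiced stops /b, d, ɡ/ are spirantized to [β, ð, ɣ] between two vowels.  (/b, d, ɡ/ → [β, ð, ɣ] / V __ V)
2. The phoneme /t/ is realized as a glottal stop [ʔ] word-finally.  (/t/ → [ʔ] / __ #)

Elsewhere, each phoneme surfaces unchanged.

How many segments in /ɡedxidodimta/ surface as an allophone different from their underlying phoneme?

2

Segments that undergo a rule: /d/ → [ð] (rule 1); /d/ → [ð] (rule 1).
All other segments surface unchanged.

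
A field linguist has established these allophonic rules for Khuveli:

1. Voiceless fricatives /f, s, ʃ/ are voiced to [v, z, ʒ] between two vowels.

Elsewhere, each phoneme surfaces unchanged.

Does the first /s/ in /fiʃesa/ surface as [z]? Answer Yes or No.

/s/ (between /e/ and /a/): between two vowels, so rule 1 applies → [z].
The actual realization is [z], which matches [z].

Yes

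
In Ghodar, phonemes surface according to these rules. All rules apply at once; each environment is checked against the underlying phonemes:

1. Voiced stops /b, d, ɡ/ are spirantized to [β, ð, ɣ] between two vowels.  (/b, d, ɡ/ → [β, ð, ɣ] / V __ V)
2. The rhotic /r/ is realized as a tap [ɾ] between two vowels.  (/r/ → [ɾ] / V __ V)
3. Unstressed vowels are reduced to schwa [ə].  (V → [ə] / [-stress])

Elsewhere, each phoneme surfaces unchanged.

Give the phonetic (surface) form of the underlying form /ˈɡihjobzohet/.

[ˈɡihjəbzəhət]

/ɡ/ — word-initial; rule 1 does not apply here → [ɡ].
/i/ (between /ɡ/ and /h/): rule 3 targets it, but not in an unstressed syllable → unchanged [i].
/h/ — not in any rule's target class → [h].
/j/ (between /h/ and /o/): no rule targets it → [j].
/o/ (between /j/ and /b/) occurs in an unstressed syllable → [ə] by rule 3.
/b/ (between /o/ and /z/) fails the environment for rule 1, so it stays [b].
/z/ (between /b/ and /o/): no rule targets it → [z].
Rule 3 applies to /o/ (between /z/ and /h/: in an unstressed syllable) → [ə].
/h/ (between /o/ and /e/) is unaffected → [h].
/e/ — between /h/ and /t/, in an unstressed syllable — surfaces as [ə] (rule 3).
/t/ stays [t].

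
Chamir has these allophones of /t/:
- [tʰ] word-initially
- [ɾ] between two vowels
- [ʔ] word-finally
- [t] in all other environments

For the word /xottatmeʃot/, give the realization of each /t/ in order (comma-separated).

Occurrence 1 (position 3): no conditioning environment matches → elsewhere allophone [t].
Occurrence 2 (position 4): no conditioning environment matches → elsewhere allophone [t].
Occurrence 3 (position 6): no conditioning environment matches → elsewhere allophone [t].
Occurrence 4 (position 11): word-finally → [ʔ].

[t], [t], [t], [ʔ]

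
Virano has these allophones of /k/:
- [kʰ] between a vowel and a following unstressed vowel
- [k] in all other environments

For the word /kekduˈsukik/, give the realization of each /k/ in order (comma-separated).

Occurrence 1 (position 1): no conditioning environment matches → elsewhere allophone [k].
Occurrence 2 (position 3): no conditioning environment matches → elsewhere allophone [k].
Occurrence 3 (position 8): between a vowel and a following unstressed vowel → [kʰ].
Occurrence 4 (position 10): no conditioning environment matches → elsewhere allophone [k].

[k], [k], [kʰ], [k]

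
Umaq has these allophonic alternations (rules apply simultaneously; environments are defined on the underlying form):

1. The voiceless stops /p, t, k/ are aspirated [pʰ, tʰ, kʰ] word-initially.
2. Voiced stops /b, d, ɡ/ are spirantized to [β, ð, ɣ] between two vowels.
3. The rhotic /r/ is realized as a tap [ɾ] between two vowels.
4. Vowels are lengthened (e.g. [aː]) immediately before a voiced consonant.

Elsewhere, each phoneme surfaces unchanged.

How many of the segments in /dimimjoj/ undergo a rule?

3

Segments that undergo a rule: /i/ → [iː] (rule 4); /i/ → [iː] (rule 4); /o/ → [oː] (rule 4).
All other segments surface unchanged.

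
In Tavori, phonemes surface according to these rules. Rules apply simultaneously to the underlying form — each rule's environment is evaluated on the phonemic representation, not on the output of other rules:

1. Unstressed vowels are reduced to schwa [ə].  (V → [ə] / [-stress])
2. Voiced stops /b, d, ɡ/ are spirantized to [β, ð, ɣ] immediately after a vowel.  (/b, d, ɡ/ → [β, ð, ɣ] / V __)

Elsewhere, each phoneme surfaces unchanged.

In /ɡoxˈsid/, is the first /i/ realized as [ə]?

/i/ — between /s/ and /d/; rule 1 does not apply here → [i].
The actual realization is [i], not [ə].

No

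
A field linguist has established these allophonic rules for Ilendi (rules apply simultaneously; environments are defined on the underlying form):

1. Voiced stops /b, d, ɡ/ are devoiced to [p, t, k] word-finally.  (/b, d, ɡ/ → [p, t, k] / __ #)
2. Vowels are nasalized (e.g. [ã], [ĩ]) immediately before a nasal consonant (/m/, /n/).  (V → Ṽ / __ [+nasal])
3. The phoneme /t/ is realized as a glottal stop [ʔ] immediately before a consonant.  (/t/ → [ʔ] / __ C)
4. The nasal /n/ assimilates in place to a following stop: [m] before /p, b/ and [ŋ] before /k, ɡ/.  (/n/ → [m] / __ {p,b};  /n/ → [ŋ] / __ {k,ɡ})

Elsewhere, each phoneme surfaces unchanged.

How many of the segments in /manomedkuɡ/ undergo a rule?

3

Segments that undergo a rule: /a/ → [ã] (rule 2); /o/ → [õ] (rule 2); /ɡ/ → [k] (rule 1).
All other segments surface unchanged.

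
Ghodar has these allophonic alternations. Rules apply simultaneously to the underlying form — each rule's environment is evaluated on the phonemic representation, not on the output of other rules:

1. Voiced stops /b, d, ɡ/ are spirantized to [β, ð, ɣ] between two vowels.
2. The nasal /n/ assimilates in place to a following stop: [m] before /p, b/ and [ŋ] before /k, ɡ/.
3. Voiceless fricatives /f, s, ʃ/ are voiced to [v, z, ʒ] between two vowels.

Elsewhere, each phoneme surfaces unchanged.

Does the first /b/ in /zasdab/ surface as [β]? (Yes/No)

/b/ — word-final; rule 1 does not apply here → [b].
The actual realization is [b], not [β].

No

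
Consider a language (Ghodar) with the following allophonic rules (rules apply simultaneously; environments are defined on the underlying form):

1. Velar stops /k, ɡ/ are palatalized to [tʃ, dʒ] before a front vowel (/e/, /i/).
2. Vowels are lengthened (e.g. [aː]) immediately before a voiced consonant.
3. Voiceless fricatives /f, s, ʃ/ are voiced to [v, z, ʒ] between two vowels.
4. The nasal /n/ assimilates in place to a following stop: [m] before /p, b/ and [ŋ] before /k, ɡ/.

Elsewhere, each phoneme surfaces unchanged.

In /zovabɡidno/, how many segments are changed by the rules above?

Segments that undergo a rule: /o/ → [oː] (rule 2); /a/ → [aː] (rule 2); /ɡ/ → [dʒ] (rule 1); /i/ → [iː] (rule 2).
All other segments surface unchanged.

4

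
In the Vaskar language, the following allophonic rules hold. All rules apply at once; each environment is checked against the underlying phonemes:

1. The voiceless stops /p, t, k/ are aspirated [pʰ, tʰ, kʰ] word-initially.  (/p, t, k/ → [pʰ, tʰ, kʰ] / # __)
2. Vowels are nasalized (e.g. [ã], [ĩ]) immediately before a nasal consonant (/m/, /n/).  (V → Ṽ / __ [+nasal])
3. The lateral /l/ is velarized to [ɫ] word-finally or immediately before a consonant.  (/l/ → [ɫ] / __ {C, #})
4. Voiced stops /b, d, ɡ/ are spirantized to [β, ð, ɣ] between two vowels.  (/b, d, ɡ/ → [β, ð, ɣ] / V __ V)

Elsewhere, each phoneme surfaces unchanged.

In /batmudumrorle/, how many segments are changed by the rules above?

Segments that undergo a rule: /d/ → [ð] (rule 4); /u/ → [ũ] (rule 2).
All other segments surface unchanged.

2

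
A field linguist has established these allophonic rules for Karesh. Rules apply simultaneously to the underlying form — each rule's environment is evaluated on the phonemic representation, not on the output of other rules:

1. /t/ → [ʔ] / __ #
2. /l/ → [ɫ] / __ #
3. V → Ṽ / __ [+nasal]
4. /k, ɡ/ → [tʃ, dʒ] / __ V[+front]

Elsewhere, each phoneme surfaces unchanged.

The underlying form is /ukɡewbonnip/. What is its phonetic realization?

/u/ (word-initial) is in the target of rule 3 but the environment (before a nasal consonant) is not met → [u].
/k/ (between /u/ and /ɡ/) fails the environment for rule 4, so it stays [k].
Rule 4 applies to /ɡ/ (between /k/ and /e/: before a front vowel) → [dʒ].
/e/ (between /ɡ/ and /w/) is in the target of rule 3 but the environment (before a nasal consonant) is not met → [e].
/w/ (between /e/ and /b/): no rule targets it → [w].
/b/ (between /w/ and /o/): no rule targets it → [b].
/o/ — between /b/ and /n/, before a nasal consonant — surfaces as [õ] (rule 3).
/n/ (between /o/ and /n/) is unaffected → [n].
/n/ — not in any rule's target class → [n].
/i/ (between /n/ and /p/): rule 3 targets it, but not before a nasal consonant → unchanged [i].
/p/ stays [p].

[ukdʒewbõnnip]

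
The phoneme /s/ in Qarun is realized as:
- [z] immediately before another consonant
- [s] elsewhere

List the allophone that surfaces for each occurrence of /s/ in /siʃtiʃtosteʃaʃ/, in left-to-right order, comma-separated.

[s], [z]

Occurrence 1 (position 1): no conditioning environment matches → elsewhere allophone [s].
Occurrence 2 (position 9): immediately before another consonant → [z].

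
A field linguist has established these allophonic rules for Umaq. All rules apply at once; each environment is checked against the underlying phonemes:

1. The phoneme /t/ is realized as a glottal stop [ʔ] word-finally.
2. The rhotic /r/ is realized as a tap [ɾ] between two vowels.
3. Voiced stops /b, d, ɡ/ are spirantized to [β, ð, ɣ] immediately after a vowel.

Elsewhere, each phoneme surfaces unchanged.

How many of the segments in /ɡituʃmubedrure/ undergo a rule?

3

Segments that undergo a rule: /b/ → [β] (rule 3); /d/ → [ð] (rule 3); /r/ → [ɾ] (rule 2).
All other segments surface unchanged.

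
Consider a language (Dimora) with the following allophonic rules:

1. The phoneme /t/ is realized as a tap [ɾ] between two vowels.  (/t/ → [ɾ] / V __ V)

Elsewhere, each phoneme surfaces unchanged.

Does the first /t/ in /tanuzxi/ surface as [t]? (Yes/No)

/t/ (word-initial): rule 1 targets it, but not between two vowels → unchanged [t].
The actual realization is [t], which matches [t].

Yes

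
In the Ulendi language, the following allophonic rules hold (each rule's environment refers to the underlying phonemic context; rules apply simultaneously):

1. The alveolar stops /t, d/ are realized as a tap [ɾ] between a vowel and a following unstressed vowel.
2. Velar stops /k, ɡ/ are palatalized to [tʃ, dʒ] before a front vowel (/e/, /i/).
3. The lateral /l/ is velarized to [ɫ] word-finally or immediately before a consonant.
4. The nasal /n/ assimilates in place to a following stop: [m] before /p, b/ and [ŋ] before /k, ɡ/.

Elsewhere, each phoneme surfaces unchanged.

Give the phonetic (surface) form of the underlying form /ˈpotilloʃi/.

/p/ (word-initial): no rule targets it → [p].
/o/ stays [o].
/t/ — between /o/ and /i/, between a vowel and a following unstressed vowel — surfaces as [ɾ] (rule 1).
/i/ (between /t/ and /l/): no rule targets it → [i].
Rule 3 applies to /l/ (between /i/ and /l/: word-finally or immediately before a consonant) → [ɫ].
/l/ (between /l/ and /o/) fails the environment for rule 3, so it stays [l].
/o/ (between /l/ and /ʃ/) is unaffected → [o].
/ʃ/ stays [ʃ].
/i/ — not in any rule's target class → [i].

[ˈpoɾiɫloʃi]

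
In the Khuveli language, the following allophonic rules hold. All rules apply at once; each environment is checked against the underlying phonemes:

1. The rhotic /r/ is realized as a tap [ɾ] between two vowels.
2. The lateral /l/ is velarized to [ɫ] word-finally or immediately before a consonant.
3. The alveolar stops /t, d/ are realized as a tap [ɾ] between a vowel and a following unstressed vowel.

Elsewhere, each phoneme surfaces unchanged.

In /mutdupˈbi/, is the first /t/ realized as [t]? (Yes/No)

Yes

/t/ (between /u/ and /d/) fails the environment for rule 3, so it stays [t].
The actual realization is [t], which matches [t].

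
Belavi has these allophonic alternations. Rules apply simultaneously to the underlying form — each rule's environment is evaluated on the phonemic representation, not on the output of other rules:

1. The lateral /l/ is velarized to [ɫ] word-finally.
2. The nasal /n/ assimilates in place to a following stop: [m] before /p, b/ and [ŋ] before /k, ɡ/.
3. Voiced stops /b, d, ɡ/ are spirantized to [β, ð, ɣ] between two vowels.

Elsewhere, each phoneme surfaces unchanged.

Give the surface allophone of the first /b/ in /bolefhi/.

/b/ (word-initial): rule 3 targets it, but not between two vowels → unchanged [b].

[b]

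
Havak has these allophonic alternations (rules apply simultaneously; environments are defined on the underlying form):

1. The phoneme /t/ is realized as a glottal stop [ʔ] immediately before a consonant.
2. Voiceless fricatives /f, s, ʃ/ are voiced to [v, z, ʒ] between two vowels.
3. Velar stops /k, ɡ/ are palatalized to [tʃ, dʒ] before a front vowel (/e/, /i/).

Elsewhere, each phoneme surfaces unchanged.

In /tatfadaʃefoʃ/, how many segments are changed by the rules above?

3

Segments that undergo a rule: /t/ → [ʔ] (rule 1); /ʃ/ → [ʒ] (rule 2); /f/ → [v] (rule 2).
All other segments surface unchanged.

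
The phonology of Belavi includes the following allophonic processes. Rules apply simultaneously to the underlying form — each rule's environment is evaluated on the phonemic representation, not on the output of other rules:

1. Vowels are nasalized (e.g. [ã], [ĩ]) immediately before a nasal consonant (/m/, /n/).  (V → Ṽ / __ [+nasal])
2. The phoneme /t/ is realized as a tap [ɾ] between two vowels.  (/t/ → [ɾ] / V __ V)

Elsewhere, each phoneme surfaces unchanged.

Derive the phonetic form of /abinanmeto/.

[abĩnãnmeɾo]

/a/ (word-initial) is in the target of rule 1 but the environment (before a nasal consonant) is not met → [a].
/b/ (between /a/ and /i/): no rule targets it → [b].
/i/ (between /b/ and /n/) occurs before a nasal consonant → [ĩ] by rule 1.
/n/ (between /i/ and /a/) is unaffected → [n].
/a/ — between /n/ and /n/, before a nasal consonant — surfaces as [ã] (rule 1).
/n/ stays [n].
/m/ (between /n/ and /e/) is unaffected → [m].
/e/ (between /m/ and /t/) fails the environment for rule 1, so it stays [e].
Rule 2 applies to /t/ (between /e/ and /o/: between two vowels) → [ɾ].
/o/ — word-final; rule 1 does not apply here → [o].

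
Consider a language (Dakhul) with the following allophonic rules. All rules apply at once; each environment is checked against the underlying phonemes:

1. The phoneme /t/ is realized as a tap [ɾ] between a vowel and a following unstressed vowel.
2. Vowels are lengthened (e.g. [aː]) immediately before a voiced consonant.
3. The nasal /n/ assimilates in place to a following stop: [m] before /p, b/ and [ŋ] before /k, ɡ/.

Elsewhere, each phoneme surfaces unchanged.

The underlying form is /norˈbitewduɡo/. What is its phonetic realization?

/n/ — word-initial; rule 3 does not apply here → [n].
/o/ (between /n/ and /r/) occurs before a voiced consonant → [oː] by rule 2.
/r/ stays [r].
/b/ — not in any rule's target class → [b].
/i/ — between /b/ and /t/; rule 2 does not apply here → [i].
/t/ — between /i/ and /e/, between a vowel and a following unstressed vowel — surfaces as [ɾ] (rule 1).
/e/ (between /t/ and /w/) occurs before a voiced consonant → [eː] by rule 2.
/w/ (between /e/ and /d/): no rule targets it → [w].
/d/ — not in any rule's target class → [d].
/u/ (between /d/ and /ɡ/): before a voiced consonant, so rule 2 applies → [uː].
/ɡ/ stays [ɡ].
/o/ (word-final) fails the environment for rule 2, so it stays [o].

[noːrˈbiɾeːwduːɡo]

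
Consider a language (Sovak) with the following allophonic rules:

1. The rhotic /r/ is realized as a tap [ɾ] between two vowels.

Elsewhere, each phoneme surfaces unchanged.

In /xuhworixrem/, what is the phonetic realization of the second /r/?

[r]

/r/ (between /x/ and /e/) is in the target of rule 1 but the environment (between two vowels) is not met → [r].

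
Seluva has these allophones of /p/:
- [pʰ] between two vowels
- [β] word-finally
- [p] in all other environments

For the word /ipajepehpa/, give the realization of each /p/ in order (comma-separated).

Occurrence 1 (position 2): between two vowels → [pʰ].
Occurrence 2 (position 6): between two vowels → [pʰ].
Occurrence 3 (position 9): no conditioning environment matches → elsewhere allophone [p].

[pʰ], [pʰ], [p]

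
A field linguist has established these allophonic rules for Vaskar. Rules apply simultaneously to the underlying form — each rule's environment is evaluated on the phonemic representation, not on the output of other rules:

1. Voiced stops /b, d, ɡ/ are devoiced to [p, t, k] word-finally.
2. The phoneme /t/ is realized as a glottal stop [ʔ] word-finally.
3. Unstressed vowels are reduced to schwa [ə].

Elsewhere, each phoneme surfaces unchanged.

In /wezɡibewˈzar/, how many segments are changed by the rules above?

Segments that undergo a rule: /e/ → [ə] (rule 3); /i/ → [ə] (rule 3); /e/ → [ə] (rule 3).
All other segments surface unchanged.

3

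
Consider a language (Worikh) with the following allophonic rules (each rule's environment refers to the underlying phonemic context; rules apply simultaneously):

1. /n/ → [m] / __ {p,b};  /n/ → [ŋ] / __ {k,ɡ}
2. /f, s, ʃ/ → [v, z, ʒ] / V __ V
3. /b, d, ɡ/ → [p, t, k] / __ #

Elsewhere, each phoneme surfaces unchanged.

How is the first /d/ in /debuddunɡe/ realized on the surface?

[d]

/d/ (word-initial) fails the environment for rule 3, so it stays [d].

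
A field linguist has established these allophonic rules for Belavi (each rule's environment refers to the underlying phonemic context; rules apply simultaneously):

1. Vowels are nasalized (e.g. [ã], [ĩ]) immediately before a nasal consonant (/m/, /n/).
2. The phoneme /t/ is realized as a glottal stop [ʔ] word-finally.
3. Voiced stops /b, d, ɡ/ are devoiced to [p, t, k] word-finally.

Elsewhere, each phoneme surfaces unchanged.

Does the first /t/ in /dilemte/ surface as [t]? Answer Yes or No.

Yes

/t/ (between /m/ and /e/): rule 2 targets it, but not word-finally → unchanged [t].
The actual realization is [t], which matches [t].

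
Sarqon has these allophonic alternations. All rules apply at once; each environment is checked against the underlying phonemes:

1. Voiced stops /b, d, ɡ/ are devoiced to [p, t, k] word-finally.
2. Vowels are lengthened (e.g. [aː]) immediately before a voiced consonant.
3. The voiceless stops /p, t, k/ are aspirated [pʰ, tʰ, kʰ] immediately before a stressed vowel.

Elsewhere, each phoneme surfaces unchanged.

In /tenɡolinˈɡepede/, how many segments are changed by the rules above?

Segments that undergo a rule: /e/ → [eː] (rule 2); /o/ → [oː] (rule 2); /i/ → [iː] (rule 2); /e/ → [eː] (rule 2).
All other segments surface unchanged.

4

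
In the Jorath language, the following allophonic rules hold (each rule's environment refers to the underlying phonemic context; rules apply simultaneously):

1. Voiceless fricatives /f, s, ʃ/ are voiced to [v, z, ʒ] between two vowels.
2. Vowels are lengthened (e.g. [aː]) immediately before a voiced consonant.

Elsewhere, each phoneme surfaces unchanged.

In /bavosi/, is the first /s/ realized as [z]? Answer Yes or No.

/s/ meets the environment for rule 1 (between two vowels) → [z].
The actual realization is [z], which matches [z].

Yes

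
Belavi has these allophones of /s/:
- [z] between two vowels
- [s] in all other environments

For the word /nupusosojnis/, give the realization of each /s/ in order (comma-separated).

Occurrence 1 (position 5): between two vowels → [z].
Occurrence 2 (position 7): between two vowels → [z].
Occurrence 3 (position 12): no conditioning environment matches → elsewhere allophone [s].

[z], [z], [s]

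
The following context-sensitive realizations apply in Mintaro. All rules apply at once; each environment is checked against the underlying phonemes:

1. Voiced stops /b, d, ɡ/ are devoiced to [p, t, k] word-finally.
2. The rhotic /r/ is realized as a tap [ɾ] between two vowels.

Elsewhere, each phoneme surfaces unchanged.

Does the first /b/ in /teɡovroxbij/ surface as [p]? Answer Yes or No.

/b/ (between /x/ and /i/): rule 1 targets it, but not word-finally → unchanged [b].
The actual realization is [b], not [p].

No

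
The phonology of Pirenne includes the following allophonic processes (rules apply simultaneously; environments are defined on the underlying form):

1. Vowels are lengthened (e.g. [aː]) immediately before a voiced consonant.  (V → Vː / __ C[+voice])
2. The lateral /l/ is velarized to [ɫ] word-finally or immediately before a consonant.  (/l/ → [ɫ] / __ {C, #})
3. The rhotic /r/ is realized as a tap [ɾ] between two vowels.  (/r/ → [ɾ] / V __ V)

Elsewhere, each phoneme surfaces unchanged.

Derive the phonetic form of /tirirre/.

/t/ (word-initial): no rule targets it → [t].
/i/ meets the environment for rule 1 (before a voiced consonant) → [iː].
/r/ meets the environment for rule 3 (between two vowels) → [ɾ].
Rule 1 applies to /i/ (between /r/ and /r/: before a voiced consonant) → [iː].
/r/ — between /i/ and /r/; rule 3 does not apply here → [r].
/r/ (between /r/ and /e/) fails the environment for rule 3, so it stays [r].
/e/ — word-final; rule 1 does not apply here → [e].

[tiːɾiːrre]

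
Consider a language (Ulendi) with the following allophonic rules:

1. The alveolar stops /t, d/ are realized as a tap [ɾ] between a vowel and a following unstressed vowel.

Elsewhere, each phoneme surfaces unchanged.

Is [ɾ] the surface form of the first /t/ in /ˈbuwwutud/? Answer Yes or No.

Yes

/t/ meets the environment for rule 1 (between a vowel and a following unstressed vowel) → [ɾ].
The actual realization is [ɾ], which matches [ɾ].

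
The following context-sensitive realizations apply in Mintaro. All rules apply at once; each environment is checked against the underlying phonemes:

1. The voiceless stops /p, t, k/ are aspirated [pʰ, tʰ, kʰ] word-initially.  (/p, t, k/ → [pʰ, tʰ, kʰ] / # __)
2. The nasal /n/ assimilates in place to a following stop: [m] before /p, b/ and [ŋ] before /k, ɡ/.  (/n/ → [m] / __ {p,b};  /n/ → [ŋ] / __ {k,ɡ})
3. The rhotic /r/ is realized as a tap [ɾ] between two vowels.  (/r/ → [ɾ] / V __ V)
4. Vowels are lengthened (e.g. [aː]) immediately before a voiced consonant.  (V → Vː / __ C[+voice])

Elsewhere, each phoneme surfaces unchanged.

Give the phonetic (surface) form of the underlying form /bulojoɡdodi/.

[buːloːjoːɡdoːdi]

/b/ stays [b].
/u/ — between /b/ and /l/, before a voiced consonant — surfaces as [uː] (rule 4).
/l/ stays [l].
/o/ — between /l/ and /j/, before a voiced consonant — surfaces as [oː] (rule 4).
/j/ stays [j].
/o/ — between /j/ and /ɡ/, before a voiced consonant — surfaces as [oː] (rule 4).
/ɡ/ stays [ɡ].
/d/ stays [d].
Rule 4 applies to /o/ (between /d/ and /d/: before a voiced consonant) → [oː].
/d/ stays [d].
/i/ (word-final): rule 4 targets it, but not before a voiced consonant → unchanged [i].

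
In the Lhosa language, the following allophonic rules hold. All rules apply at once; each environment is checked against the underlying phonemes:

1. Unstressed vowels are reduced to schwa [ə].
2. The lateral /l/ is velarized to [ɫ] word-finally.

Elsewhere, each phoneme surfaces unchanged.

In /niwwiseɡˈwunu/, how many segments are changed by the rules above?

4

Segments that undergo a rule: /i/ → [ə] (rule 1); /i/ → [ə] (rule 1); /e/ → [ə] (rule 1); /u/ → [ə] (rule 1).
All other segments surface unchanged.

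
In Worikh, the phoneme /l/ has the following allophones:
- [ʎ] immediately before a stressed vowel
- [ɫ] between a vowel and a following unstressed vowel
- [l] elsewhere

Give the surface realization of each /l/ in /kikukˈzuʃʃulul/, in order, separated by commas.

Occurrence 1 (position 11): between a vowel and a following unstressed vowel → [ɫ].
Occurrence 2 (position 13): no conditioning environment matches → elsewhere allophone [l].

[ɫ], [l]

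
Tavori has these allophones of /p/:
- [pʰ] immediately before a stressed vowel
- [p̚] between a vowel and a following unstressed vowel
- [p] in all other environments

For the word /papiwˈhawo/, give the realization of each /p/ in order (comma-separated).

Occurrence 1 (position 1): no conditioning environment matches → elsewhere allophone [p].
Occurrence 2 (position 3): between a vowel and a following unstressed vowel → [p̚].

[p], [p̚]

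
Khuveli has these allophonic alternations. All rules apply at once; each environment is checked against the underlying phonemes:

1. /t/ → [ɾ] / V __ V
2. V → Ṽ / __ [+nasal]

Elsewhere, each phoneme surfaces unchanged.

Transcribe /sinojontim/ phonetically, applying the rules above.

/s/ (word-initial): no rule targets it → [s].
Rule 2 applies to /i/ (between /s/ and /n/: before a nasal consonant) → [ĩ].
/n/ (between /i/ and /o/): no rule targets it → [n].
/o/ (between /n/ and /j/) is in the target of rule 2 but the environment (before a nasal consonant) is not met → [o].
/j/ — not in any rule's target class → [j].
/o/ (between /j/ and /n/) occurs before a nasal consonant → [õ] by rule 2.
/n/ — not in any rule's target class → [n].
/t/ (between /n/ and /i/): rule 1 targets it, but not between two vowels → unchanged [t].
/i/ (between /t/ and /m/) occurs before a nasal consonant → [ĩ] by rule 2.
/m/ (word-final): no rule targets it → [m].

[sĩnojõntĩm]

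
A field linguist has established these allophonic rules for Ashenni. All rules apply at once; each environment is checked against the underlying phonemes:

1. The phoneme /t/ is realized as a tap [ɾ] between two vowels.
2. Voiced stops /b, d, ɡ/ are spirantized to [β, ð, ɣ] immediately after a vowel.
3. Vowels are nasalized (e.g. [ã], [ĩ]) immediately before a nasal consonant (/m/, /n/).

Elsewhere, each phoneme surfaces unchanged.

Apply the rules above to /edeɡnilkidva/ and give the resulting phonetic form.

[eðeɣnilkiðva]

/e/ (word-initial): rule 3 targets it, but not before a nasal consonant → unchanged [e].
Rule 2 applies to /d/ (between /e/ and /e/: immediately after a vowel) → [ð].
/e/ (between /d/ and /ɡ/): rule 3 targets it, but not before a nasal consonant → unchanged [e].
/ɡ/ — between /e/ and /n/, immediately after a vowel — surfaces as [ɣ] (rule 2).
/i/ — between /n/ and /l/; rule 3 does not apply here → [i].
/i/ — between /k/ and /d/; rule 3 does not apply here → [i].
Rule 2 applies to /d/ (between /i/ and /v/: immediately after a vowel) → [ð].
/a/ — word-final; rule 3 does not apply here → [a].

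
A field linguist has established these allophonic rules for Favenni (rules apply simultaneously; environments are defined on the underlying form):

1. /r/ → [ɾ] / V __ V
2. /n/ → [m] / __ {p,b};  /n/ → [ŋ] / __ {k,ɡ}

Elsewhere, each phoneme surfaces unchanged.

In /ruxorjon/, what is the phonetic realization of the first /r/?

[r]

/r/ (word-initial) is in the target of rule 1 but the environment (between two vowels) is not met → [r].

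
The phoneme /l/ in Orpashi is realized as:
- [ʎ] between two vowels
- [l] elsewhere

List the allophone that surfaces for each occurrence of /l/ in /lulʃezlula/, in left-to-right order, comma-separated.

Occurrence 1 (position 1): no conditioning environment matches → elsewhere allophone [l].
Occurrence 2 (position 3): no conditioning environment matches → elsewhere allophone [l].
Occurrence 3 (position 7): no conditioning environment matches → elsewhere allophone [l].
Occurrence 4 (position 9): between two vowels → [ʎ].

[l], [l], [l], [ʎ]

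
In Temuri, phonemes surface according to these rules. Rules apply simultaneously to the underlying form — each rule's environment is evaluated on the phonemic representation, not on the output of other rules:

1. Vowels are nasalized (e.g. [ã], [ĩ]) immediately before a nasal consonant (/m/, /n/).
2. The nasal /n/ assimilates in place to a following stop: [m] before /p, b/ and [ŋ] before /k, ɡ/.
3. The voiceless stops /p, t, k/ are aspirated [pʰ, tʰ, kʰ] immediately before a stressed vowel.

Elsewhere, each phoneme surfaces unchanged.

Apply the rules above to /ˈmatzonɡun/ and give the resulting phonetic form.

/m/ — not in any rule's target class → [m].
/a/ (between /m/ and /t/): rule 1 targets it, but not before a nasal consonant → unchanged [a].
/t/ — between /a/ and /z/; rule 3 does not apply here → [t].
/z/ (between /t/ and /o/): no rule targets it → [z].
/o/ meets the environment for rule 1 (before a nasal consonant) → [õ].
Rule 2 applies to /n/ (between /o/ and /ɡ/: before a labial or velar stop) → [ŋ].
/ɡ/ — not in any rule's target class → [ɡ].
/u/ — between /ɡ/ and /n/, before a nasal consonant — surfaces as [ũ] (rule 1).
/n/ (word-final) is in the target of rule 2 but the environment (before a labial or velar stop) is not met → [n].

[ˈmatzõŋɡũn]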